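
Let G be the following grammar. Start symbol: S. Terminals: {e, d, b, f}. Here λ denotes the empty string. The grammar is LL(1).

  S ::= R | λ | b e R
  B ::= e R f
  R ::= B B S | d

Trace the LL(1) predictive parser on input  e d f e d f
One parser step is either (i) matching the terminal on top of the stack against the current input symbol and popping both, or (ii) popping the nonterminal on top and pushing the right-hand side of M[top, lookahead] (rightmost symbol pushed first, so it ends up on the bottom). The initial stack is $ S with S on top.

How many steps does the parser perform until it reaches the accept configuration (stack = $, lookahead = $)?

step 1: stack=$ S  input=e d f e d f $  — expand S ::= R
step 2: stack=$ R  input=e d f e d f $  — expand R ::= B B S
step 3: stack=$ S B B  input=e d f e d f $  — expand B ::= e R f
step 4: stack=$ S B f R e  input=e d f e d f $  — match e
step 5: stack=$ S B f R  input=d f e d f $  — expand R ::= d
step 6: stack=$ S B f d  input=d f e d f $  — match d
step 7: stack=$ S B f  input=f e d f $  — match f
step 8: stack=$ S B  input=e d f $  — expand B ::= e R f
step 9: stack=$ S f R e  input=e d f $  — match e
step 10: stack=$ S f R  input=d f $  — expand R ::= d
step 11: stack=$ S f d  input=d f $  — match d
step 12: stack=$ S f  input=f $  — match f
step 13: stack=$ S  input=$  — expand S ::= λ
Accept reached after 13 steps.

13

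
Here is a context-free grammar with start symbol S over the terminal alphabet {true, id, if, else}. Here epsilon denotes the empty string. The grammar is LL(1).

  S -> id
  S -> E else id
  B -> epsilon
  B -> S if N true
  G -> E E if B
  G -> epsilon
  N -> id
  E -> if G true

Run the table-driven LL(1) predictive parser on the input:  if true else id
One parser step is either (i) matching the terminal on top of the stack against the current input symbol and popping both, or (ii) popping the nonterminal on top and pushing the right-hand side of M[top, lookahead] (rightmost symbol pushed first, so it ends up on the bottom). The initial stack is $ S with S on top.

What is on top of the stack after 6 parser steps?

id

     Stack                Input              Action
  1  $ S                  if true else id $  expand S -> E else id
  2  $ id else E          if true else id $  expand E -> if G true
  3  $ id else true G if  if true else id $  match if
  4  $ id else true G     true else id $     expand G -> epsilon
  5  $ id else true       true else id $     match true
  6  $ id else            else id $          match else
Stack after step 6: $ id (top = id).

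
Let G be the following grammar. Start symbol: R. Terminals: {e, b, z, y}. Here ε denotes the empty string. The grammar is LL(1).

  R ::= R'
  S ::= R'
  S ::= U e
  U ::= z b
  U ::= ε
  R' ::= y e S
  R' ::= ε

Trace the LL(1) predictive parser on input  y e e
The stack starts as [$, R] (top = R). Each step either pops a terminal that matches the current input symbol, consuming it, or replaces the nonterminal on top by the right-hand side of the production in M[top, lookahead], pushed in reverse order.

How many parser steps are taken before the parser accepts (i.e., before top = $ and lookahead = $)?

7

     Stack    Input    Action
  1  $ R      y e e $  expand R ::= R'
  2  $ R'     y e e $  expand R' ::= y e S
  3  $ S e y  y e e $  match y
  4  $ S e    e e $    match e
  5  $ S      e $      expand S ::= U e
  6  $ e U    e $      expand U ::= ε
  7  $ e      e $      match e
Accept reached after 7 steps.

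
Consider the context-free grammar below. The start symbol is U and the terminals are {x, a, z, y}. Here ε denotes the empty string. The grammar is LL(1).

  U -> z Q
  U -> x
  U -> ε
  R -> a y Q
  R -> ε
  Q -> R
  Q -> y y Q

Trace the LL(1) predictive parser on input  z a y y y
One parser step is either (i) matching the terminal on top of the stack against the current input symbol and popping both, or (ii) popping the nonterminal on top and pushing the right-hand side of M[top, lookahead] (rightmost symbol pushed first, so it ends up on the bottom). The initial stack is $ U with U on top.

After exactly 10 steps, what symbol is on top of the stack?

R

step 1: stack=$ U  input=z a y y y $  — expand U -> z Q
step 2: stack=$ Q z  input=z a y y y $  — match z
step 3: stack=$ Q  input=a y y y $  — expand Q -> R
step 4: stack=$ R  input=a y y y $  — expand R -> a y Q
step 5: stack=$ Q y a  input=a y y y $  — match a
step 6: stack=$ Q y  input=y y y $  — match y
step 7: stack=$ Q  input=y y $  — expand Q -> y y Q
step 8: stack=$ Q y y  input=y y $  — match y
step 9: stack=$ Q y  input=y $  — match y
step 10: stack=$ Q  input=$  — expand Q -> R
Stack after step 10: $ R (top = R).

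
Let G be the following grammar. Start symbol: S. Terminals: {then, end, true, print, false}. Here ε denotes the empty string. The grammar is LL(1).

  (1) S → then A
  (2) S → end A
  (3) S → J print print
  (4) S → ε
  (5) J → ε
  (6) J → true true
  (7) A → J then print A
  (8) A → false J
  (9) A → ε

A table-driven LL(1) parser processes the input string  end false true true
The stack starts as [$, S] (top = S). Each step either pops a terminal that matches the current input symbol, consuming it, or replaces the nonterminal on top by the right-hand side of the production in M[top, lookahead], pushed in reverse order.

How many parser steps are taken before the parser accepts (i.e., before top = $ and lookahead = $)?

step 1: stack=$ S  input=end false true true $  — expand S → end A
step 2: stack=$ A end  input=end false true true $  — match end
step 3: stack=$ A  input=false true true $  — expand A → false J
step 4: stack=$ J false  input=false true true $  — match false
step 5: stack=$ J  input=true true $  — expand J → true true
step 6: stack=$ true true  input=true true $  — match true
step 7: stack=$ true  input=true $  — match true
Accept reached after 7 steps.

7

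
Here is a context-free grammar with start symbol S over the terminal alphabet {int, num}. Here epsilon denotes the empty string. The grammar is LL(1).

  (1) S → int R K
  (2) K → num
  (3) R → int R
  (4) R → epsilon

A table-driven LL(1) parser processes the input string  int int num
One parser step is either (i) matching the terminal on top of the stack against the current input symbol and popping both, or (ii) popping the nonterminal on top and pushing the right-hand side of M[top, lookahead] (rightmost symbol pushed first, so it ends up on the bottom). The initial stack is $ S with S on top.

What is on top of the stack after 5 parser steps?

K

step 1: stack=$ S  input=int int num $  — expand S → int R K
step 2: stack=$ K R int  input=int int num $  — match int
step 3: stack=$ K R  input=int num $  — expand R → int R
step 4: stack=$ K R int  input=int num $  — match int
step 5: stack=$ K R  input=num $  — expand R → epsilon
Stack after step 5: $ K (top = K).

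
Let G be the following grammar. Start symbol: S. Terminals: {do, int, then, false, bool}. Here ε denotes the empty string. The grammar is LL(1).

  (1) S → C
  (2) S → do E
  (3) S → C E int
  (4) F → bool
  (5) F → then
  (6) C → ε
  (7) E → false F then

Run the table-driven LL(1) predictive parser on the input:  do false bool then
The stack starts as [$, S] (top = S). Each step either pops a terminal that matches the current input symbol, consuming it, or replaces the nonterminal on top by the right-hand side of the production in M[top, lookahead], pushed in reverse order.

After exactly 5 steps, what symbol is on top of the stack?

bool

step 1: stack=$ S  input=do false bool then $  — expand S → do E
step 2: stack=$ E do  input=do false bool then $  — match do
step 3: stack=$ E  input=false bool then $  — expand E → false F then
step 4: stack=$ then F false  input=false bool then $  — match false
step 5: stack=$ then F  input=bool then $  — expand F → bool
Stack after step 5: $ then bool (top = bool).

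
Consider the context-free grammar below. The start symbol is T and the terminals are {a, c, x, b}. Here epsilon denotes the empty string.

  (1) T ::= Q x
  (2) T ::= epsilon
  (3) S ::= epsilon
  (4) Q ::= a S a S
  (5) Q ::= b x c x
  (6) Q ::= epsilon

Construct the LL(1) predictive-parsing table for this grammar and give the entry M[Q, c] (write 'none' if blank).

none

FIRST(S): from S::=epsilon we get {epsilon}. So FIRST(S) = {epsilon}.
FIRST(Q): from Q::=a S a S we get {a}; from Q::=b x c x we get {b}; from Q::=epsilon we get {epsilon}. So FIRST(Q) = {epsilon, a, b}.
FIRST(T): from T::=Q x we get {a, b, x}; from T::=epsilon we get {epsilon}. So FIRST(T) = {epsilon, a, b, x}.
FOLLOW(T) includes $ since T is the start symbol.
FOLLOW(Q): in T::=Q x, Q is followed by x with FIRST {x}. Thus FOLLOW(Q) = {x}.
For Q ::= a S a S: FIRST(a S a S) = {a}, so it goes in M[Q, t] for t ∈ {a}.
For Q ::= b x c x: FIRST(b x c x) = {b}, so it goes in M[Q, t] for t ∈ {b}.
For Q ::= epsilon: FIRST(epsilon) = {epsilon}, so it goes in M[Q, t] for t ∈ {}; since epsilon ∈ FIRST, also for every t ∈ FOLLOW(Q) = {x}.
None of these place a production in M[Q, c].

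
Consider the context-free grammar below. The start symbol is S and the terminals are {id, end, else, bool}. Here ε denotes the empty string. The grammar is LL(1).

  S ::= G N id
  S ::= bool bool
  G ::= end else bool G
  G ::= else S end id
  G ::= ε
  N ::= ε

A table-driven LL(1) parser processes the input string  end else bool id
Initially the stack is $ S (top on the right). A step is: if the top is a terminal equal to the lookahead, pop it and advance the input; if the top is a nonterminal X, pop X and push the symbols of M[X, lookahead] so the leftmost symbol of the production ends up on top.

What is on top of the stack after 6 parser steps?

N

     Stack                   Input               Action
  1  $ S                     end else bool id $  expand S ::= G N id
  2  $ id N G                end else bool id $  expand G ::= end else bool G
  3  $ id N G bool else end  end else bool id $  match end
  4  $ id N G bool else      else bool id $      match else
  5  $ id N G bool           bool id $           match bool
  6  $ id N G                id $                expand G ::= ε
Stack after step 6: $ id N (top = N).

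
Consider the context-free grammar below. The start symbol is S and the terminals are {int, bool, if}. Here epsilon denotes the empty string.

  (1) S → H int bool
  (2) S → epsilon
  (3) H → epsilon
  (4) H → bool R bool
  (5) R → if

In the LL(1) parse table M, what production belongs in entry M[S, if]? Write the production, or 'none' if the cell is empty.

FIRST(H) = {epsilon, bool}
FIRST(R) = {if}
FIRST(S) = {epsilon, bool, int}  (via H int bool)
FOLLOW(S) includes $ since S is the start symbol.
FOLLOW(S): S appears on no right-hand side. Thus FOLLOW(S) = {$}.
For S → H int bool: FIRST(H int bool) = {bool, int}, so it goes in M[S, t] for t ∈ {bool, int}.
For S → epsilon: FIRST(epsilon) = {epsilon}, so it goes in M[S, t] for t ∈ {}; since epsilon ∈ FIRST, also for every t ∈ FOLLOW(S) = {$}.
None of these place a production in M[S, if].

none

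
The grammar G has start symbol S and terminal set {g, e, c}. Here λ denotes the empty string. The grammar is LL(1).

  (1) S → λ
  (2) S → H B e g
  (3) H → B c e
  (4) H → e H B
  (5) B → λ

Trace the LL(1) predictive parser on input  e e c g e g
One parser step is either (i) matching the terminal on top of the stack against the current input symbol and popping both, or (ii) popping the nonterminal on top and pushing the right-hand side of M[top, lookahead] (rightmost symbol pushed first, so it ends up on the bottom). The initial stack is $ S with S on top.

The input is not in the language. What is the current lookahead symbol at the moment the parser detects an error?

     Stack              Input          Action
  1  $ S                e e c g e g $  expand S → H B e g
  2  $ g e B H          e e c g e g $  expand H → e H B
  3  $ g e B B H e      e e c g e g $  match e
  4  $ g e B B H        e c g e g $    expand H → e H B
  5  $ g e B B B H e    e c g e g $    match e
  6  $ g e B B B H      c g e g $      expand H → B c e
  7  $ g e B B B e c B  c g e g $      expand B → λ
  8  $ g e B B B e c    c g e g $      match c
  9  $ g e B B B e      g e g $        error: top is terminal e but lookahead is g

g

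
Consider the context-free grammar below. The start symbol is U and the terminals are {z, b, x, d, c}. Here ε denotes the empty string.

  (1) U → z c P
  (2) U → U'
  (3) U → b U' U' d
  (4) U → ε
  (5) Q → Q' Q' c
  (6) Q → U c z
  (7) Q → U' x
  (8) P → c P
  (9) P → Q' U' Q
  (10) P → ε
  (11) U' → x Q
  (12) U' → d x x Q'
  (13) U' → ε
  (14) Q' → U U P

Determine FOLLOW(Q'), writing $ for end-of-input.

{$, b, c, d, x, z}

FIRST(U'): from U'→x Q we get {x}; from U'→d x x Q' we get {d}; from U'→ε we get {ε}. So FIRST(U') = {ε, d, x}.
FIRST(U): from U→z c P we get {z}; from U→U' we get {ε, d, x}; from U→b U' U' d we get {b}; from U→ε we get {ε}. So FIRST(U) = {ε, b, d, x, z}.
FIRST(Q): from Q→Q' Q' c we get {b, c, d, x, z}; from Q→U c z we get {b, c, d, x, z}; from Q→U' x we get {d, x}. So FIRST(Q) = {b, c, d, x, z}.
FIRST(P): from P→c P we get {c}; from P→Q' U' Q we get {b, c, d, x, z}; from P→ε we get {ε}. So FIRST(P) = {ε, b, c, d, x, z}.
FIRST(Q'): from Q'→U U P we get {ε, b, c, d, x, z}. So FIRST(Q') = {ε, b, c, d, x, z}.
FOLLOW(U) includes $ since U is the start symbol.
FOLLOW(U): in Q→U c z, U is followed by c z with FIRST {c}; in Q'→U U P (occurrence 1), U is followed by U P with FIRST {ε, b, c, d, x, z}; in Q'→U U P (occurrence 1), the suffix after U is nullable, so FOLLOW(U) ⊇ FOLLOW(Q') = {$, b, c, d, x, z}; in Q'→U U P (occurrence 2), U is followed by P with FIRST {ε, b, c, d, x, z}; in Q'→U U P (occurrence 2), the suffix after U is nullable, so FOLLOW(U) ⊇ FOLLOW(Q') = {$, b, c, d, x, z}. Thus FOLLOW(U) = {$, b, c, d, x, z}.
FOLLOW(U'): in U→U', the suffix after U' is empty, so FOLLOW(U') ⊇ FOLLOW(U) = {$, b, c, d, x, z}; in U→b U' U' d (occurrence 1), U' is followed by U' d with FIRST {d, x}; in U→b U' U' d (occurrence 2), U' is followed by d with FIRST {d}; in Q→U' x, U' is followed by x with FIRST {x}; in P→Q' U' Q, U' is followed by Q with FIRST {b, c, d, x, z}. Thus FOLLOW(U') = {$, b, c, d, x, z}.
FOLLOW(Q'): in Q→Q' Q' c (occurrence 1), Q' is followed by Q' c with FIRST {b, c, d, x, z}; in Q→Q' Q' c (occurrence 2), Q' is followed by c with FIRST {c}; in P→Q' U' Q, Q' is followed by U' Q with FIRST {b, c, d, x, z}; in U'→d x x Q', the suffix after Q' is empty, so FOLLOW(Q') ⊇ FOLLOW(U') = {$, b, c, d, x, z}. Thus FOLLOW(Q') = {$, b, c, d, x, z}.
FOLLOW(P): in U→z c P, the suffix after P is empty, so FOLLOW(P) ⊇ FOLLOW(U) = {$, b, c, d, x, z}; in P→c P, the suffix after P is empty (adds nothing new); in Q'→U U P, the suffix after P is empty, so FOLLOW(P) ⊇ FOLLOW(Q') = {$, b, c, d, x, z}. Thus FOLLOW(P) = {$, b, c, d, x, z}.
FOLLOW(Q): in P→Q' U' Q, the suffix after Q is empty, so FOLLOW(Q) ⊇ FOLLOW(P) = {$, b, c, d, x, z}; in U'→x Q, the suffix after Q is empty, so FOLLOW(Q) ⊇ FOLLOW(U') = {$, b, c, d, x, z}. Thus FOLLOW(Q) = {$, b, c, d, x, z}.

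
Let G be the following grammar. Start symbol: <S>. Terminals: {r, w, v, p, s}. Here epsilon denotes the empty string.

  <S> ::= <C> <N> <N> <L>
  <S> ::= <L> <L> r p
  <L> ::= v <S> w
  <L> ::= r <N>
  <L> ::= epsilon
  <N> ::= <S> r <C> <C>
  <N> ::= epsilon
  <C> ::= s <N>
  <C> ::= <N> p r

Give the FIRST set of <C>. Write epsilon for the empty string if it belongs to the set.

FIRST(<L>): from <L>::=v <S> w we get {v}; from <L>::=r <N> we get {r}; from <L>::=epsilon we get {epsilon}. So FIRST(<L>) = {epsilon, r, v}.
FIRST(<S>): from <S>::=<C> <N> <N> <L> we get {p, r, s, v}; from <S>::=<L> <L> r p we get {r, v}. So FIRST(<S>) = {p, r, s, v}.
FIRST(<N>): from <N>::=<S> r <C> <C> we get {p, r, s, v}; from <N>::=epsilon we get {epsilon}. So FIRST(<N>) = {epsilon, p, r, s, v}.
FIRST(<C>): from <C>::=s <N> we get {s}; from <C>::=<N> p r we get {p, r, s, v}. So FIRST(<C>) = {p, r, s, v}.

{p, r, s, v}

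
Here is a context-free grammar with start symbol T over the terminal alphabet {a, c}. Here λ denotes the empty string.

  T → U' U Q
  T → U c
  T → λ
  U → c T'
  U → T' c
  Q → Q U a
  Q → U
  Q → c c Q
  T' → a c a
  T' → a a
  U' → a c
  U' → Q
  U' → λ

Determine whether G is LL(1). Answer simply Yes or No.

No

FIRST(T) = {λ, a, c}
FIRST(U) = {a, c}
FIRST(Q) = {a, c}
FIRST(T') = {a}
FIRST(U') = {λ, a, c}
FOLLOW(T) = {$}
FOLLOW(U) = {$, a, c}
FOLLOW(Q) = {$, a, c}
FOLLOW(T') = {$, a, c}
FOLLOW(U') = {a, c}
Cell M[Q, a] receives both Q → Q U a and Q → U — the grammar is not LL(1).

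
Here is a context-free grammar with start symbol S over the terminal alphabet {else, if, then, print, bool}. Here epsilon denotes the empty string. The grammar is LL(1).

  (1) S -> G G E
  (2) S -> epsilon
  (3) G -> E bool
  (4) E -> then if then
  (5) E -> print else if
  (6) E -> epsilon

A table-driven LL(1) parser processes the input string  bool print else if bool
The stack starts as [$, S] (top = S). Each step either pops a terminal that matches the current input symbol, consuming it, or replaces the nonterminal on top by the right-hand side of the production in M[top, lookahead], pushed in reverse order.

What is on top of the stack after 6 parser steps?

step 1: stack=$ S  input=bool print else if bool $  — expand S -> G G E
step 2: stack=$ E G G  input=bool print else if bool $  — expand G -> E bool
step 3: stack=$ E G bool E  input=bool print else if bool $  — expand E -> epsilon
step 4: stack=$ E G bool  input=bool print else if bool $  — match bool
step 5: stack=$ E G  input=print else if bool $  — expand G -> E bool
step 6: stack=$ E bool E  input=print else if bool $  — expand E -> print else if
Stack after step 6: $ E bool if else print (top = print).

print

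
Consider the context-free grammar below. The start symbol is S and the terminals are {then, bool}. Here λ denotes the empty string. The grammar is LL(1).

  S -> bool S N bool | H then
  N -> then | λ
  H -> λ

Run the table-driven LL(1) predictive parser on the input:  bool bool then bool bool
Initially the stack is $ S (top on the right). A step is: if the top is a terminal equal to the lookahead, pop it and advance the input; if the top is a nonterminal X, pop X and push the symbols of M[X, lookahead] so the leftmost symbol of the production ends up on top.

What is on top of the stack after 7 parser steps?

     Stack                   Input                       Action
  1  $ S                     bool bool then bool bool $  expand S -> bool S N bool
  2  $ bool N S bool         bool bool then bool bool $  match bool
  3  $ bool N S              bool then bool bool $       expand S -> bool S N bool
  4  $ bool N bool N S bool  bool then bool bool $       match bool
  5  $ bool N bool N S       then bool bool $            expand S -> H then
  6  $ bool N bool N then H  then bool bool $            expand H -> λ
  7  $ bool N bool N then    then bool bool $            match then
Stack after step 7: $ bool N bool N (top = N).

N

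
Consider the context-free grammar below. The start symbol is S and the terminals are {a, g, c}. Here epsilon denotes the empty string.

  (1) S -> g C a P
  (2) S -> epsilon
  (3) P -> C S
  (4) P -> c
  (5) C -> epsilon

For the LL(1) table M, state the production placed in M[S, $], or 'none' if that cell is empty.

FIRST(S): from S->g C a P we get {g}; from S->epsilon we get {epsilon}. So FIRST(S) = {epsilon, g}.
FIRST(C): from C->epsilon we get {epsilon}. So FIRST(C) = {epsilon}.
FIRST(P): from P->C S we get {epsilon, g}; from P->c we get {c}. So FIRST(P) = {epsilon, c, g}.
FOLLOW(S) includes $ since S is the start symbol.
FOLLOW(S): in P->C S, the suffix after S is empty, so FOLLOW(S) ⊇ FOLLOW(P) = {$}. Thus FOLLOW(S) = {$}.
FOLLOW(P): in S->g C a P, the suffix after P is empty, so FOLLOW(P) ⊇ FOLLOW(S) = {$}. Thus FOLLOW(P) = {$}.
For S -> g C a P: FIRST(g C a P) = {g}, so it goes in M[S, t] for t ∈ {g}.
For S -> epsilon: FIRST(epsilon) = {epsilon}, so it goes in M[S, t] for t ∈ {}; since epsilon ∈ FIRST, also for every t ∈ FOLLOW(S) = {$}.

S -> epsilon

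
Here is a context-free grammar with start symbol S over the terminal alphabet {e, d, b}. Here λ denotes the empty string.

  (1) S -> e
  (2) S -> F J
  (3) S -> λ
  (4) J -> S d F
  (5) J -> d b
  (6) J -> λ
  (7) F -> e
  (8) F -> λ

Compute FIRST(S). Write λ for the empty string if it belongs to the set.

{λ, d, e}

FIRST(F): from F->e we get {e}; from F->λ we get {λ}. So FIRST(F) = {λ, e}.
FIRST(S): from S->e we get {e}; from S->F J we get {λ, d, e}; from S->λ we get {λ}. So FIRST(S) = {λ, d, e}.
FIRST(J): from J->S d F we get {d, e}; from J->d b we get {d}; from J->λ we get {λ}. So FIRST(J) = {λ, d, e}.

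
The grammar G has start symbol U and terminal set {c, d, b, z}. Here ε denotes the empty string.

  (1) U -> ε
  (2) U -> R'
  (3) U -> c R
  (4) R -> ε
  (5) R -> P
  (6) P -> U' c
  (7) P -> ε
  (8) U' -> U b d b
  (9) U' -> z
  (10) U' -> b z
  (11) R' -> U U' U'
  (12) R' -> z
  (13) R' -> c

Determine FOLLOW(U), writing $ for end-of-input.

FIRST(U): from U->ε we get {ε}; from U->R' we get {b, c, z}; from U->c R we get {c}. So FIRST(U) = {ε, b, c, z}.
FIRST(U'): from U'->U b d b we get {b, c, z}; from U'->z we get {z}; from U'->b z we get {b}. So FIRST(U') = {b, c, z}.
FIRST(P): from P->U' c we get {b, c, z}; from P->ε we get {ε}. So FIRST(P) = {ε, b, c, z}.
FIRST(R'): from R'->U U' U' we get {b, c, z}; from R'->z we get {z}; from R'->c we get {c}. So FIRST(R') = {b, c, z}.
FIRST(R): from R->ε we get {ε}; from R->P we get {ε, b, c, z}. So FIRST(R) = {ε, b, c, z}.
FOLLOW(U) includes $ since U is the start symbol.
FOLLOW(U): in U'->U b d b, U is followed by b d b with FIRST {b}; in R'->U U' U', U is followed by U' U' with FIRST {b, c, z}. Thus FOLLOW(U) = {$, b, c, z}.
FOLLOW(R): in U->c R, the suffix after R is empty, so FOLLOW(R) ⊇ FOLLOW(U) = {$, b, c, z}. Thus FOLLOW(R) = {$, b, c, z}.
FOLLOW(P): in R->P, the suffix after P is empty, so FOLLOW(P) ⊇ FOLLOW(R) = {$, b, c, z}. Thus FOLLOW(P) = {$, b, c, z}.
FOLLOW(R'): in U->R', the suffix after R' is empty, so FOLLOW(R') ⊇ FOLLOW(U) = {$, b, c, z}. Thus FOLLOW(R') = {$, b, c, z}.
FOLLOW(U'): in P->U' c, U' is followed by c with FIRST {c}; in R'->U U' U' (occurrence 1), U' is followed by U' with FIRST {b, c, z}; in R'->U U' U' (occurrence 2), the suffix after U' is empty, so FOLLOW(U') ⊇ FOLLOW(R') = {$, b, c, z}. Thus FOLLOW(U') = {$, b, c, z}.

{$, b, c, z}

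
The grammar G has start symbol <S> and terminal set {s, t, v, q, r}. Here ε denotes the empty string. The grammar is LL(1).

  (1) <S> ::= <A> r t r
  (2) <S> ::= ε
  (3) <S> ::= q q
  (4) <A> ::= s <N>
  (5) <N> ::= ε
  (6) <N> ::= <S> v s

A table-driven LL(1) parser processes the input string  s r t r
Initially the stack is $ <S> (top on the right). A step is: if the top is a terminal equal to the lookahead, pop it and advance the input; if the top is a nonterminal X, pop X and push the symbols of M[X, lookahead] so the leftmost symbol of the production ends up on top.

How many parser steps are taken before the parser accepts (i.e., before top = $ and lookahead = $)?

7

     Stack          Input      Action
  1  $ <S>          s r t r $  expand <S> ::= <A> r t r
  2  $ r t r <A>    s r t r $  expand <A> ::= s <N>
  3  $ r t r <N> s  s r t r $  match s
  4  $ r t r <N>    r t r $    expand <N> ::= ε
  5  $ r t r        r t r $    match r
  6  $ r t          t r $      match t
  7  $ r            r $        match r
Accept reached after 7 steps.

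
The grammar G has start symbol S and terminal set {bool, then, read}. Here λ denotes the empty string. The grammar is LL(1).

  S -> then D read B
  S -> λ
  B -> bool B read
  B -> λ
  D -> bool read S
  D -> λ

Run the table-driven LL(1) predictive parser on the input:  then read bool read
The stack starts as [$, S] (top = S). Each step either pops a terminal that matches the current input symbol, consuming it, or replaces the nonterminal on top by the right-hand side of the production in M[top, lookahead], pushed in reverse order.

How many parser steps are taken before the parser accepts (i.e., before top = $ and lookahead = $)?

8

     Stack            Input                  Action
  1  $ S              then read bool read $  expand S -> then D read B
  2  $ B read D then  then read bool read $  match then
  3  $ B read D       read bool read $       expand D -> λ
  4  $ B read         read bool read $       match read
  5  $ B              bool read $            expand B -> bool B read
  6  $ read B bool    bool read $            match bool
  7  $ read B         read $                 expand B -> λ
  8  $ read           read $                 match read
Accept reached after 8 steps.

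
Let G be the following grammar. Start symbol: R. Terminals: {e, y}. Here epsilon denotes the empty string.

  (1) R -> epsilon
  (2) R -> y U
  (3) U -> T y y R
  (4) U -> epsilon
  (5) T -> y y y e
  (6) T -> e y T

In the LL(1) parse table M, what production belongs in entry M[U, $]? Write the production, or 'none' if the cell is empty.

FIRST(R): from R->epsilon we get {epsilon}; from R->y U we get {y}. So FIRST(R) = {epsilon, y}.
FIRST(T): from T->y y y e we get {y}; from T->e y T we get {e}. So FIRST(T) = {e, y}.
FIRST(U): from U->T y y R we get {e, y}; from U->epsilon we get {epsilon}. So FIRST(U) = {epsilon, e, y}.
FOLLOW(R) includes $ since R is the start symbol.
FOLLOW(R): in U->T y y R, the suffix after R is empty, so FOLLOW(R) ⊇ FOLLOW(U) = {$}. Thus FOLLOW(R) = {$}.
FOLLOW(U): in R->y U, the suffix after U is empty, so FOLLOW(U) ⊇ FOLLOW(R) = {$}. Thus FOLLOW(U) = {$}.
For U -> T y y R: FIRST(T y y R) = {e, y}, so it goes in M[U, t] for t ∈ {e, y}.
For U -> epsilon: FIRST(epsilon) = {epsilon}, so it goes in M[U, t] for t ∈ {}; since epsilon ∈ FIRST, also for every t ∈ FOLLOW(U) = {$}.

U -> epsilon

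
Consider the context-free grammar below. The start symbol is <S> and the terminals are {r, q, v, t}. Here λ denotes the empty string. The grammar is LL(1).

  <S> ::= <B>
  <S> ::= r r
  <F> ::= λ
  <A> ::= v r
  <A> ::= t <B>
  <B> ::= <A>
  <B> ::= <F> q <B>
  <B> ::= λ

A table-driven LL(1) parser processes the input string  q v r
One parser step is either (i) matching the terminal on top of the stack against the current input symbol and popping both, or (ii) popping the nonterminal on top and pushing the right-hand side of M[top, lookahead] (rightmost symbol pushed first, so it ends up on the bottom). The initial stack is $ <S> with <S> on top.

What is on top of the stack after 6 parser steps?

     Stack        Input    Action
  1  $ <S>        q v r $  expand <S> ::= <B>
  2  $ <B>        q v r $  expand <B> ::= <F> q <B>
  3  $ <B> q <F>  q v r $  expand <F> ::= λ
  4  $ <B> q      q v r $  match q
  5  $ <B>        v r $    expand <B> ::= <A>
  6  $ <A>        v r $    expand <A> ::= v r
Stack after step 6: $ r v (top = v).

v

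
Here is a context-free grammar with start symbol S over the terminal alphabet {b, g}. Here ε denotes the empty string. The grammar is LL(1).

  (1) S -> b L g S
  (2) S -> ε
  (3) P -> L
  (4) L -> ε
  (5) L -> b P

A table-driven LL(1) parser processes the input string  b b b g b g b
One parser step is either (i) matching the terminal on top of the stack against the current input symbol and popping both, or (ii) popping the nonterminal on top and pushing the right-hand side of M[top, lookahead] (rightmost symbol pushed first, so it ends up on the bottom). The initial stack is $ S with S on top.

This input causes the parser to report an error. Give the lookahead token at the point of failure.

$

step 1: stack=$ S  input=b b b g b g b $  — expand S -> b L g S
step 2: stack=$ S g L b  input=b b b g b g b $  — match b
step 3: stack=$ S g L  input=b b g b g b $  — expand L -> b P
step 4: stack=$ S g P b  input=b b g b g b $  — match b
step 5: stack=$ S g P  input=b g b g b $  — expand P -> L
step 6: stack=$ S g L  input=b g b g b $  — expand L -> b P
step 7: stack=$ S g P b  input=b g b g b $  — match b
step 8: stack=$ S g P  input=g b g b $  — expand P -> L
step 9: stack=$ S g L  input=g b g b $  — expand L -> ε
step 10: stack=$ S g  input=g b g b $  — match g
step 11: stack=$ S  input=b g b $  — expand S -> b L g S
step 12: stack=$ S g L b  input=b g b $  — match b
step 13: stack=$ S g L  input=g b $  — expand L -> ε
step 14: stack=$ S g  input=g b $  — match g
step 15: stack=$ S  input=b $  — expand S -> b L g S
step 16: stack=$ S g L b  input=b $  — match b
step 17: stack=$ S g L  input=$  — error: M[L, $] is empty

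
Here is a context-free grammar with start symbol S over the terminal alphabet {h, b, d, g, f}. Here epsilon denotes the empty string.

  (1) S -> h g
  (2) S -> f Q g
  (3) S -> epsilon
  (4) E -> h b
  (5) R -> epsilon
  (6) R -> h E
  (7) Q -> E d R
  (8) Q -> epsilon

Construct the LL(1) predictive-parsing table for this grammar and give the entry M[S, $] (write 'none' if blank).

S -> epsilon

FIRST(S): from S->h g we get {h}; from S->f Q g we get {f}; from S->epsilon we get {epsilon}. So FIRST(S) = {epsilon, f, h}.
FIRST(E): from E->h b we get {h}. So FIRST(E) = {h}.
FIRST(R): from R->epsilon we get {epsilon}; from R->h E we get {h}. So FIRST(R) = {epsilon, h}.
FIRST(Q): from Q->E d R we get {h}; from Q->epsilon we get {epsilon}. So FIRST(Q) = {epsilon, h}.
FOLLOW(S) includes $ since S is the start symbol.
FOLLOW(S): S appears on no right-hand side. Thus FOLLOW(S) = {$}.
For S -> h g: FIRST(h g) = {h}, so it goes in M[S, t] for t ∈ {h}.
For S -> f Q g: FIRST(f Q g) = {f}, so it goes in M[S, t] for t ∈ {f}.
For S -> epsilon: FIRST(epsilon) = {epsilon}, so it goes in M[S, t] for t ∈ {}; since epsilon ∈ FIRST, also for every t ∈ FOLLOW(S) = {$}.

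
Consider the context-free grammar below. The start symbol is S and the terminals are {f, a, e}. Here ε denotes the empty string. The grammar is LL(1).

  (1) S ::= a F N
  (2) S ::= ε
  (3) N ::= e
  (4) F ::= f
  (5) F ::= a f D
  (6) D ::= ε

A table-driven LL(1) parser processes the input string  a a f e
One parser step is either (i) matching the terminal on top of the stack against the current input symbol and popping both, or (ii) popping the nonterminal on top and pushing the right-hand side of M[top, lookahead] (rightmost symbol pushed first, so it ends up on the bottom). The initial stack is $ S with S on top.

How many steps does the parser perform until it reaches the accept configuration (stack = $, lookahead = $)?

8

step 1: stack=$ S  input=a a f e $  — expand S ::= a F N
step 2: stack=$ N F a  input=a a f e $  — match a
step 3: stack=$ N F  input=a f e $  — expand F ::= a f D
step 4: stack=$ N D f a  input=a f e $  — match a
step 5: stack=$ N D f  input=f e $  — match f
step 6: stack=$ N D  input=e $  — expand D ::= ε
step 7: stack=$ N  input=e $  — expand N ::= e
step 8: stack=$ e  input=e $  — match e
Accept reached after 8 steps.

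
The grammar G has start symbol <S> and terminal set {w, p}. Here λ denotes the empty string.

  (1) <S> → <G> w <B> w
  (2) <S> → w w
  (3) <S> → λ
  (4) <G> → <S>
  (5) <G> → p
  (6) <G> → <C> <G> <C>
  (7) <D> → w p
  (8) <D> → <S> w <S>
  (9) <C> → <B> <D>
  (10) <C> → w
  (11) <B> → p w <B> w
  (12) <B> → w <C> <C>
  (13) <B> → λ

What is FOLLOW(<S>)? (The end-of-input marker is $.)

{$, p, w}

FIRST(<B>): from <B>→p w <B> w we get {p}; from <B>→w <C> <C> we get {w}; from <B>→λ we get {λ}. So FIRST(<B>) = {λ, p, w}.
FIRST(<S>): from <S>→<G> w <B> w we get {p, w}; from <S>→w w we get {w}; from <S>→λ we get {λ}. So FIRST(<S>) = {λ, p, w}.
FIRST(<D>): from <D>→w p we get {w}; from <D>→<S> w <S> we get {p, w}. So FIRST(<D>) = {p, w}.
FIRST(<C>): from <C>→<B> <D> we get {p, w}; from <C>→w we get {w}. So FIRST(<C>) = {p, w}.
FIRST(<G>): from <G>→<S> we get {λ, p, w}; from <G>→p we get {p}; from <G>→<C> <G> <C> we get {p, w}. So FIRST(<G>) = {λ, p, w}.
FOLLOW(<S>) includes $ since <S> is the start symbol.
FOLLOW(<G>): in <S>→<G> w <B> w, <G> is followed by w <B> w with FIRST {w}; in <G>→<C> <G> <C>, <G> is followed by <C> with FIRST {p, w}. Thus FOLLOW(<G>) = {p, w}.
FOLLOW(<B>): in <S>→<G> w <B> w, <B> is followed by w with FIRST {w}; in <C>→<B> <D>, <B> is followed by <D> with FIRST {p, w}; in <B>→p w <B> w, <B> is followed by w with FIRST {w}. Thus FOLLOW(<B>) = {p, w}.
FOLLOW(<C>): in <G>→<C> <G> <C> (occurrence 1), <C> is followed by <G> <C> with FIRST {p, w}; in <G>→<C> <G> <C> (occurrence 2), the suffix after <C> is empty, so FOLLOW(<C>) ⊇ FOLLOW(<G>) = {p, w}; in <B>→w <C> <C> (occurrence 1), <C> is followed by <C> with FIRST {p, w}; in <B>→w <C> <C> (occurrence 2), the suffix after <C> is empty, so FOLLOW(<C>) ⊇ FOLLOW(<B>) = {p, w}. Thus FOLLOW(<C>) = {p, w}.
FOLLOW(<D>): in <C>→<B> <D>, the suffix after <D> is empty, so FOLLOW(<D>) ⊇ FOLLOW(<C>) = {p, w}. Thus FOLLOW(<D>) = {p, w}.
FOLLOW(<S>): in <G>→<S>, the suffix after <S> is empty, so FOLLOW(<S>) ⊇ FOLLOW(<G>) = {p, w}; in <D>→<S> w <S> (occurrence 1), <S> is followed by w <S> with FIRST {w}; in <D>→<S> w <S> (occurrence 2), the suffix after <S> is empty, so FOLLOW(<S>) ⊇ FOLLOW(<D>) = {p, w}. Thus FOLLOW(<S>) = {$, p, w}.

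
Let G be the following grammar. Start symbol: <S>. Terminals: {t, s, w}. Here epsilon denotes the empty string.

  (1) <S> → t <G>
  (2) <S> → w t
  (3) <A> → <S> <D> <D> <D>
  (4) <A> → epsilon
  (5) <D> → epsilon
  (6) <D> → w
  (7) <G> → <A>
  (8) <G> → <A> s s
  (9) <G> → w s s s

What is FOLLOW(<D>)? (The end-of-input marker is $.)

{$, s, w}

FIRST(<S>): from <S>→t <G> we get {t}; from <S>→w t we get {w}. So FIRST(<S>) = {t, w}.
FIRST(<D>): from <D>→epsilon we get {epsilon}; from <D>→w we get {w}. So FIRST(<D>) = {epsilon, w}.
FIRST(<A>): from <A>→<S> <D> <D> <D> we get {t, w}; from <A>→epsilon we get {epsilon}. So FIRST(<A>) = {epsilon, t, w}.
FIRST(<G>): from <G>→<A> we get {epsilon, t, w}; from <G>→<A> s s we get {s, t, w}; from <G>→w s s s we get {w}. So FIRST(<G>) = {epsilon, s, t, w}.
FOLLOW(<S>) includes $ since <S> is the start symbol.
FOLLOW(<S>): in <A>→<S> <D> <D> <D>, <S> is followed by <D> <D> <D> with FIRST {epsilon, w}; in <A>→<S> <D> <D> <D>, the suffix after <S> is nullable, so FOLLOW(<S>) ⊇ FOLLOW(<A>) = {$, s, w}. Thus FOLLOW(<S>) = {$, s, w}.
FOLLOW(<G>): in <S>→t <G>, the suffix after <G> is empty, so FOLLOW(<G>) ⊇ FOLLOW(<S>) = {$, s, w}. Thus FOLLOW(<G>) = {$, s, w}.
FOLLOW(<A>): in <G>→<A>, the suffix after <A> is empty, so FOLLOW(<A>) ⊇ FOLLOW(<G>) = {$, s, w}; in <G>→<A> s s, <A> is followed by s s with FIRST {s}. Thus FOLLOW(<A>) = {$, s, w}.
FOLLOW(<D>): in <A>→<S> <D> <D> <D> (occurrence 1), <D> is followed by <D> <D> with FIRST {epsilon, w}; in <A>→<S> <D> <D> <D> (occurrence 1), the suffix after <D> is nullable, so FOLLOW(<D>) ⊇ FOLLOW(<A>) = {$, s, w}; in <A>→<S> <D> <D> <D> (occurrence 2), <D> is followed by <D> with FIRST {epsilon, w}; in <A>→<S> <D> <D> <D> (occurrence 2), the suffix after <D> is nullable, so FOLLOW(<D>) ⊇ FOLLOW(<A>) = {$, s, w}; in <A>→<S> <D> <D> <D> (occurrence 3), the suffix after <D> is empty, so FOLLOW(<D>) ⊇ FOLLOW(<A>) = {$, s, w}. Thus FOLLOW(<D>) = {$, s, w}.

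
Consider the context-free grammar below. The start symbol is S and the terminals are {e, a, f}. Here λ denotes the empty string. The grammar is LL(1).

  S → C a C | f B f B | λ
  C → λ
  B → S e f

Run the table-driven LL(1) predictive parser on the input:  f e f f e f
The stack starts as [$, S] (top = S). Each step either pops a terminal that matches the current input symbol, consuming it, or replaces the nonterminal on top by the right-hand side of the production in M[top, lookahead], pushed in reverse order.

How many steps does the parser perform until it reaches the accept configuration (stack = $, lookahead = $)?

step 1: stack=$ S  input=f e f f e f $  — expand S → f B f B
step 2: stack=$ B f B f  input=f e f f e f $  — match f
step 3: stack=$ B f B  input=e f f e f $  — expand B → S e f
step 4: stack=$ B f f e S  input=e f f e f $  — expand S → λ
step 5: stack=$ B f f e  input=e f f e f $  — match e
step 6: stack=$ B f f  input=f f e f $  — match f
step 7: stack=$ B f  input=f e f $  — match f
step 8: stack=$ B  input=e f $  — expand B → S e f
step 9: stack=$ f e S  input=e f $  — expand S → λ
step 10: stack=$ f e  input=e f $  — match e
step 11: stack=$ f  input=f $  — match f
Accept reached after 11 steps.

11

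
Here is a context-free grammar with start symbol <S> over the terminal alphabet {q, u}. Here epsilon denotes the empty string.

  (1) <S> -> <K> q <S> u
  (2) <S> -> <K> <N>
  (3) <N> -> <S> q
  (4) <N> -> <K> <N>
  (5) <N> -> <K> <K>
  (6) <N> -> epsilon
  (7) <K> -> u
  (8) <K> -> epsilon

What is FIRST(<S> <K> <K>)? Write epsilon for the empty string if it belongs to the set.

{epsilon, q, u}

FIRST(<K>) = {epsilon, u}
FIRST(<S>) = {epsilon, q, u}  (via <K> q <S> u, <K> <N>)
FIRST(<N>) = {epsilon, q, u}  (via <S> q, <K> <N>, <K> <K>)
FIRST(<S> <K> <K>): take FIRST of each symbol in turn, carrying on past any symbol whose FIRST contains epsilon; result {epsilon, q, u}.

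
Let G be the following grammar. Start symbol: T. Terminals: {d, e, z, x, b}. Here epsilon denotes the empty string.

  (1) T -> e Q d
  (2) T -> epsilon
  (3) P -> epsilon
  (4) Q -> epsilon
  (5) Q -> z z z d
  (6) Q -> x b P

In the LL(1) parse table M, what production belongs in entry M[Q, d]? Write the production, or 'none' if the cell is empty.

FIRST(T): from T->e Q d we get {e}; from T->epsilon we get {epsilon}. So FIRST(T) = {epsilon, e}.
FIRST(P): from P->epsilon we get {epsilon}. So FIRST(P) = {epsilon}.
FIRST(Q): from Q->epsilon we get {epsilon}; from Q->z z z d we get {z}; from Q->x b P we get {x}. So FIRST(Q) = {epsilon, x, z}.
FOLLOW(T) includes $ since T is the start symbol.
FOLLOW(Q): in T->e Q d, Q is followed by d with FIRST {d}. Thus FOLLOW(Q) = {d}.
For Q -> epsilon: FIRST(epsilon) = {epsilon}, so it goes in M[Q, t] for t ∈ {}; since epsilon ∈ FIRST, also for every t ∈ FOLLOW(Q) = {d}.
For Q -> z z z d: FIRST(z z z d) = {z}, so it goes in M[Q, t] for t ∈ {z}.
For Q -> x b P: FIRST(x b P) = {x}, so it goes in M[Q, t] for t ∈ {x}.

Q -> epsilon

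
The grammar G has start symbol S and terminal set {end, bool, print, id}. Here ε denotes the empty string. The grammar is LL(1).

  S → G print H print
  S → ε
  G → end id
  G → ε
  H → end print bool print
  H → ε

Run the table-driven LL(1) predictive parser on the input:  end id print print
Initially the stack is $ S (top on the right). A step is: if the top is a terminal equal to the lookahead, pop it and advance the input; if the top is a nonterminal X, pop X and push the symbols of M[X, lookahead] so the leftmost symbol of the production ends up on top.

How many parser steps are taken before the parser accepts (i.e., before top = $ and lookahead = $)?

7

     Stack                   Input                 Action
  1  $ S                     end id print print $  expand S → G print H print
  2  $ print H print G       end id print print $  expand G → end id
  3  $ print H print id end  end id print print $  match end
  4  $ print H print id      id print print $      match id
  5  $ print H print         print print $         match print
  6  $ print H               print $               expand H → ε
  7  $ print                 print $               match print
Accept reached after 7 steps.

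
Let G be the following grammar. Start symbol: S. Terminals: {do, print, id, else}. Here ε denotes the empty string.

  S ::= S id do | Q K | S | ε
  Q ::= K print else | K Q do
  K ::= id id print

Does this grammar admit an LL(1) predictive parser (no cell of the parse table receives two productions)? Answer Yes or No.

FIRST(S) = {ε, id}
FIRST(Q) = {id}
FIRST(K) = {id}
FOLLOW(S) = {$, id}
FOLLOW(Q) = {do, id}
FOLLOW(K) = {$, id, print}
Cell M[Q, id] receives both Q ::= K print else and Q ::= K Q do — the grammar is not LL(1).

No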